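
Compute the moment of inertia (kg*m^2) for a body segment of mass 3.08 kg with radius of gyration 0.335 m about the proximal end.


I = m * k^2
I = 3.08 * 0.335^2
k^2 = 0.1122
I = 0.3457


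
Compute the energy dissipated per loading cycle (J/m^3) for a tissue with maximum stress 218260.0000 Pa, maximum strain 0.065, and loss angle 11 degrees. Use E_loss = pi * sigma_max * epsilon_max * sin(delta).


E_loss = pi * sigma_max * epsilon_max * sin(delta)
delta = 11 deg = 0.1920 rad
sin(delta) = 0.1908
E_loss = pi * 218260.0000 * 0.065 * 0.1908
E_loss = 8504.2540


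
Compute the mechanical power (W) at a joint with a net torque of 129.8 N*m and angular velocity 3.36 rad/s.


P = M * omega
P = 129.8 * 3.36
P = 436.1280


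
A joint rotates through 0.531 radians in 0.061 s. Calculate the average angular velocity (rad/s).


omega = delta_theta / delta_t
omega = 0.531 / 0.061
omega = 8.7049


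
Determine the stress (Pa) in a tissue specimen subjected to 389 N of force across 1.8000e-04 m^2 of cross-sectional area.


stress = F / A
stress = 389 / 1.8000e-04
stress = 2.1611e+06


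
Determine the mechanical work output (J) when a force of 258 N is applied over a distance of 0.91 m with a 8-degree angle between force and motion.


W = F * d * cos(theta)
theta = 8 deg = 0.1396 rad
cos(theta) = 0.9903
W = 258 * 0.91 * 0.9903
W = 232.4951


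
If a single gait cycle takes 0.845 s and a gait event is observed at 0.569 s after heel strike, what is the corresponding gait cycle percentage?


pct = (event_time / cycle_time) * 100
pct = (0.569 / 0.845) * 100
ratio = 0.6734
pct = 67.3373


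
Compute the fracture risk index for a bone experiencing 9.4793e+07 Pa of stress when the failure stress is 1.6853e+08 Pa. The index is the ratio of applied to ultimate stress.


FRI = applied / ultimate
FRI = 9.4793e+07 / 1.6853e+08
FRI = 0.5625


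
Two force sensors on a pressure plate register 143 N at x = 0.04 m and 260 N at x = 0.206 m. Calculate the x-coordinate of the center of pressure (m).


COP_x = (F1*x1 + F2*x2) / (F1 + F2)
COP_x = (143*0.04 + 260*0.206) / (143 + 260)
Numerator = 59.2800
Denominator = 403
COP_x = 0.1471


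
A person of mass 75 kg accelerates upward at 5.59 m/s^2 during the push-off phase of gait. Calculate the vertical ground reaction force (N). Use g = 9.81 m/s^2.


GRF = m * (g + a)
GRF = 75 * (9.81 + 5.59)
GRF = 75 * 15.4000
GRF = 1155.0000


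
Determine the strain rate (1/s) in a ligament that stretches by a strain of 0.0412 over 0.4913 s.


strain_rate = delta_strain / delta_t
strain_rate = 0.0412 / 0.4913
strain_rate = 0.0839


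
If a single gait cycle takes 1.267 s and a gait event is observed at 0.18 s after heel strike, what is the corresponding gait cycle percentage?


pct = (event_time / cycle_time) * 100
pct = (0.18 / 1.267) * 100
ratio = 0.1421
pct = 14.2068


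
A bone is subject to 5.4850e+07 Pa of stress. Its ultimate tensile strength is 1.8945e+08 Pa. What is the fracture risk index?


FRI = applied / ultimate
FRI = 5.4850e+07 / 1.8945e+08
FRI = 0.2895


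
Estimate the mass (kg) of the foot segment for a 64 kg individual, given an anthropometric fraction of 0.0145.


m_segment = body_mass * fraction
m_segment = 64 * 0.0145
m_segment = 0.9280


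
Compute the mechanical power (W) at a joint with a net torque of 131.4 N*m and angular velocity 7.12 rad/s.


P = M * omega
P = 131.4 * 7.12
P = 935.5680


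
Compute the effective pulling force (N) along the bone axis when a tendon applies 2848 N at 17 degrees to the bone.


F_eff = F_tendon * cos(theta)
theta = 17 deg = 0.2967 rad
cos(theta) = 0.9563
F_eff = 2848 * 0.9563
F_eff = 2723.5559


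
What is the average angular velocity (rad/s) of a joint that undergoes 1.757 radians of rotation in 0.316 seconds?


omega = delta_theta / delta_t
omega = 1.757 / 0.316
omega = 5.5601


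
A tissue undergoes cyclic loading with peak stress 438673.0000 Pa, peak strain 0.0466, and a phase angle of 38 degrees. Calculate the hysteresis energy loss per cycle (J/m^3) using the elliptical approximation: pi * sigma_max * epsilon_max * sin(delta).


E_loss = pi * sigma_max * epsilon_max * sin(delta)
delta = 38 deg = 0.6632 rad
sin(delta) = 0.6157
E_loss = pi * 438673.0000 * 0.0466 * 0.6157
E_loss = 39538.3620


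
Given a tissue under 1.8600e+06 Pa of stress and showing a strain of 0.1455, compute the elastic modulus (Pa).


E = stress / strain
E = 1.8600e+06 / 0.1455
E = 1.2784e+07


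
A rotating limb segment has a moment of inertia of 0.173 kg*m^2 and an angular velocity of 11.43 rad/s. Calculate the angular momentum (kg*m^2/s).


L = I * omega
L = 0.173 * 11.43
L = 1.9774


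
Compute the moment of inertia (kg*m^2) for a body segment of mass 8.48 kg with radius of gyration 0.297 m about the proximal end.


I = m * k^2
I = 8.48 * 0.297^2
k^2 = 0.0882
I = 0.7480


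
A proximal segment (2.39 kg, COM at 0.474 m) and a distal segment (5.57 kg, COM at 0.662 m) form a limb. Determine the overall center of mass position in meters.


COM = (m1*x1 + m2*x2) / (m1 + m2)
COM = (2.39*0.474 + 5.57*0.662) / (2.39 + 5.57)
Numerator = 4.8202
Denominator = 7.9600
COM = 0.6056


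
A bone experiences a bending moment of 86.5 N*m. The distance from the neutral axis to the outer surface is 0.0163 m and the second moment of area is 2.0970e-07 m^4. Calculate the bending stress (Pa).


sigma = M * c / I
sigma = 86.5 * 0.0163 / 2.0970e-07
M * c = 1.4099
sigma = 6.7237e+06


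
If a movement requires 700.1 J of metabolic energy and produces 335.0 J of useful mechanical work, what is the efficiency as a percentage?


eta = (W_mech / E_meta) * 100
eta = (335.0 / 700.1) * 100
ratio = 0.4785
eta = 47.8503


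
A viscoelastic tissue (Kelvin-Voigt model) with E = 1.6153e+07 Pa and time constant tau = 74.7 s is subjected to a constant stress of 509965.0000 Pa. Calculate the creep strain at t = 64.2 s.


epsilon(t) = (sigma/E) * (1 - exp(-t/tau))
sigma/E = 509965.0000 / 1.6153e+07 = 0.0316
exp(-t/tau) = exp(-64.2 / 74.7) = 0.4234
epsilon = 0.0316 * (1 - 0.4234)
epsilon = 0.0182


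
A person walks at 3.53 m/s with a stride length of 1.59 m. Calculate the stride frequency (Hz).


f = v / stride_length
f = 3.53 / 1.59
f = 2.2201


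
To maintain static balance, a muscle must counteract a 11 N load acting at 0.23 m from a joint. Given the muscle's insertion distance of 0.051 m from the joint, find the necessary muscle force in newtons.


F_muscle = W * d_load / d_muscle
F_muscle = 11 * 0.23 / 0.051
Numerator = 2.5300
F_muscle = 49.6078


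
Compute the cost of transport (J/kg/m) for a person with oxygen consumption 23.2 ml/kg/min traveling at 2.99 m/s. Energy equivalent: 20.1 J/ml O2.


Power per kg = VO2 * 20.1 / 60
Power per kg = 23.2 * 20.1 / 60 = 7.7720 W/kg
Cost = power_per_kg / speed
Cost = 7.7720 / 2.99
Cost = 2.5993


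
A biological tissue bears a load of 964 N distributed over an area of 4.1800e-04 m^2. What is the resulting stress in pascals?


stress = F / A
stress = 964 / 4.1800e-04
stress = 2.3062e+06


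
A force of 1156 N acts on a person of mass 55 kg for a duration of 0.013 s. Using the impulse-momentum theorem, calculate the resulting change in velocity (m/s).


J = F * dt = 1156 * 0.013 = 15.0280 N*s
delta_v = J / m
delta_v = 15.0280 / 55
delta_v = 0.2732


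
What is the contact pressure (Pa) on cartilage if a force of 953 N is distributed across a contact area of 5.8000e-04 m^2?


P = F / A
P = 953 / 5.8000e-04
P = 1.6431e+06


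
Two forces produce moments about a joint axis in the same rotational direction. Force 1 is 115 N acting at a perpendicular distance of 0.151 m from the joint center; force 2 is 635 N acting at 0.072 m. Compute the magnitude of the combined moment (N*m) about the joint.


M = F1 * d1 + F2 * d2
M = 115 * 0.151 + 635 * 0.072
M = 17.3650 + 45.7200
M = 63.0850


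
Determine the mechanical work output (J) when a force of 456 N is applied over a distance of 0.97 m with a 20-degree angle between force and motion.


W = F * d * cos(theta)
theta = 20 deg = 0.3491 rad
cos(theta) = 0.9397
W = 456 * 0.97 * 0.9397
W = 415.6448


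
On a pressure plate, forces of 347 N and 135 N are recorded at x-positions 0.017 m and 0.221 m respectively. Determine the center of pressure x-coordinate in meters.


COP_x = (F1*x1 + F2*x2) / (F1 + F2)
COP_x = (347*0.017 + 135*0.221) / (347 + 135)
Numerator = 35.7340
Denominator = 482
COP_x = 0.0741


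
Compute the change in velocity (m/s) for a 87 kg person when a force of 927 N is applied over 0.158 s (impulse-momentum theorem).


J = F * dt = 927 * 0.158 = 146.4660 N*s
delta_v = J / m
delta_v = 146.4660 / 87
delta_v = 1.6835


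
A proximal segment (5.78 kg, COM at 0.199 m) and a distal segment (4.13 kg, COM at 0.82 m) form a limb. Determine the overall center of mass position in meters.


COM = (m1*x1 + m2*x2) / (m1 + m2)
COM = (5.78*0.199 + 4.13*0.82) / (5.78 + 4.13)
Numerator = 4.5368
Denominator = 9.9100
COM = 0.4578


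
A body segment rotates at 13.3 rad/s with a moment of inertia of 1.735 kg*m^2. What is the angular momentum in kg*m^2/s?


L = I * omega
L = 1.735 * 13.3
L = 23.0755


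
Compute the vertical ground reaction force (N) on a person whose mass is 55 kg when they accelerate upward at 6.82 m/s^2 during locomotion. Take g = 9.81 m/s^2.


GRF = m * (g + a)
GRF = 55 * (9.81 + 6.82)
GRF = 55 * 16.6300
GRF = 914.6500


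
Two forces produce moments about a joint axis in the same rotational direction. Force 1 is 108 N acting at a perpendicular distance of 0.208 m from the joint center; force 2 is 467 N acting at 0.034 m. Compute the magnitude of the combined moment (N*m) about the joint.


M = F1 * d1 + F2 * d2
M = 108 * 0.208 + 467 * 0.034
M = 22.4640 + 15.8780
M = 38.3420


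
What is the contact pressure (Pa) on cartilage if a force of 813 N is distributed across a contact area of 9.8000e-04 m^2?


P = F / A
P = 813 / 9.8000e-04
P = 829591.8367


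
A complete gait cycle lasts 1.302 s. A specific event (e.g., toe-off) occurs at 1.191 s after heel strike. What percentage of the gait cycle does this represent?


pct = (event_time / cycle_time) * 100
pct = (1.191 / 1.302) * 100
ratio = 0.9147
pct = 91.4747


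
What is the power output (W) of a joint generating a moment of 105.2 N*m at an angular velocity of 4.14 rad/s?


P = M * omega
P = 105.2 * 4.14
P = 435.5280


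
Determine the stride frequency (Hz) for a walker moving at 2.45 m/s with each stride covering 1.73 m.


f = v / stride_length
f = 2.45 / 1.73
f = 1.4162


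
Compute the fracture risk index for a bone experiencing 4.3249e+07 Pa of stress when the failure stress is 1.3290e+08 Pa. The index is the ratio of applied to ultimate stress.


FRI = applied / ultimate
FRI = 4.3249e+07 / 1.3290e+08
FRI = 0.3254


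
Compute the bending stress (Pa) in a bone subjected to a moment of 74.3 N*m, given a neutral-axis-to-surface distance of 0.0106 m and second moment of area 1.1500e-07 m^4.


sigma = M * c / I
sigma = 74.3 * 0.0106 / 1.1500e-07
M * c = 0.7876
sigma = 6.8485e+06


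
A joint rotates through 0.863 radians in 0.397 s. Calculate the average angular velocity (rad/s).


omega = delta_theta / delta_t
omega = 0.863 / 0.397
omega = 2.1738


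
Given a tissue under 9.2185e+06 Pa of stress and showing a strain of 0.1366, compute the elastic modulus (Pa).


E = stress / strain
E = 9.2185e+06 / 0.1366
E = 6.7485e+07


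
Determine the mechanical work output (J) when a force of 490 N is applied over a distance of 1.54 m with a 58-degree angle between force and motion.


W = F * d * cos(theta)
theta = 58 deg = 1.0123 rad
cos(theta) = 0.5299
W = 490 * 1.54 * 0.5299
W = 399.8771


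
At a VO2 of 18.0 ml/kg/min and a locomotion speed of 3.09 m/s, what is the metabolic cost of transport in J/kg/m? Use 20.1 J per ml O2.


Power per kg = VO2 * 20.1 / 60
Power per kg = 18.0 * 20.1 / 60 = 6.0300 W/kg
Cost = power_per_kg / speed
Cost = 6.0300 / 3.09
Cost = 1.9515


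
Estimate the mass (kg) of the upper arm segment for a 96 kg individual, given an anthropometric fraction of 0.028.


m_segment = body_mass * fraction
m_segment = 96 * 0.028
m_segment = 2.6880


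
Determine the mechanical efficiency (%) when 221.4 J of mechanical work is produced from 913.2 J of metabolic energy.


eta = (W_mech / E_meta) * 100
eta = (221.4 / 913.2) * 100
ratio = 0.2424
eta = 24.2444


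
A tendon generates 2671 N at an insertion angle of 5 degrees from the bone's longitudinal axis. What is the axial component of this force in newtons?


F_eff = F_tendon * cos(theta)
theta = 5 deg = 0.0873 rad
cos(theta) = 0.9962
F_eff = 2671 * 0.9962
F_eff = 2660.8360


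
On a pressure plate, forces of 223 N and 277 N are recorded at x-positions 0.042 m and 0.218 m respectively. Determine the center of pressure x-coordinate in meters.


COP_x = (F1*x1 + F2*x2) / (F1 + F2)
COP_x = (223*0.042 + 277*0.218) / (223 + 277)
Numerator = 69.7520
Denominator = 500
COP_x = 0.1395


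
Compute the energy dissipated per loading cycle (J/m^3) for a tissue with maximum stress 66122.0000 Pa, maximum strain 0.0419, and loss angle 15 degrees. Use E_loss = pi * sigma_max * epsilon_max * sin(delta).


E_loss = pi * sigma_max * epsilon_max * sin(delta)
delta = 15 deg = 0.2618 rad
sin(delta) = 0.2588
E_loss = pi * 66122.0000 * 0.0419 * 0.2588
E_loss = 2252.7143


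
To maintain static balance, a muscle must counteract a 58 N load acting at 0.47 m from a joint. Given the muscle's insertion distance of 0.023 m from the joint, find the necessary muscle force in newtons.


F_muscle = W * d_load / d_muscle
F_muscle = 58 * 0.47 / 0.023
Numerator = 27.2600
F_muscle = 1185.2174


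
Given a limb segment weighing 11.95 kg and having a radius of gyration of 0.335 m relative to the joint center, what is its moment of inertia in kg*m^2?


I = m * k^2
I = 11.95 * 0.335^2
k^2 = 0.1122
I = 1.3411


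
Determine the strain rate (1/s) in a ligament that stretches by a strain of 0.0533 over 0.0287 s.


strain_rate = delta_strain / delta_t
strain_rate = 0.0533 / 0.0287
strain_rate = 1.8571


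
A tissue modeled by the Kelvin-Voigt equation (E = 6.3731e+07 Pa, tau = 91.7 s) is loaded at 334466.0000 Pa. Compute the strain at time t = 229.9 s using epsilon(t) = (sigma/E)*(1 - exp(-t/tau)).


epsilon(t) = (sigma/E) * (1 - exp(-t/tau))
sigma/E = 334466.0000 / 6.3731e+07 = 0.0052
exp(-t/tau) = exp(-229.9 / 91.7) = 0.0815
epsilon = 0.0052 * (1 - 0.0815)
epsilon = 0.0048


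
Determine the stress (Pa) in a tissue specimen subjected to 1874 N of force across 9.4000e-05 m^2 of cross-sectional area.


stress = F / A
stress = 1874 / 9.4000e-05
stress = 1.9936e+07


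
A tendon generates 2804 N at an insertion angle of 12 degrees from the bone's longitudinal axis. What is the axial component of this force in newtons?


F_eff = F_tendon * cos(theta)
theta = 12 deg = 0.2094 rad
cos(theta) = 0.9781
F_eff = 2804 * 0.9781
F_eff = 2742.7259


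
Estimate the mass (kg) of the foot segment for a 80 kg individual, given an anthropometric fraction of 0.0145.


m_segment = body_mass * fraction
m_segment = 80 * 0.0145
m_segment = 1.1600


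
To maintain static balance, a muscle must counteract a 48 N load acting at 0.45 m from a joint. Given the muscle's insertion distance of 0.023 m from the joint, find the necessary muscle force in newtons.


F_muscle = W * d_load / d_muscle
F_muscle = 48 * 0.45 / 0.023
Numerator = 21.6000
F_muscle = 939.1304


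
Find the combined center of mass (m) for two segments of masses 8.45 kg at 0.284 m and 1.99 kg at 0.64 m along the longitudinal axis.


COM = (m1*x1 + m2*x2) / (m1 + m2)
COM = (8.45*0.284 + 1.99*0.64) / (8.45 + 1.99)
Numerator = 3.6734
Denominator = 10.4400
COM = 0.3519


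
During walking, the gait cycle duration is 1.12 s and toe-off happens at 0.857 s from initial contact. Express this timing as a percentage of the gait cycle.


pct = (event_time / cycle_time) * 100
pct = (0.857 / 1.12) * 100
ratio = 0.7652
pct = 76.5179


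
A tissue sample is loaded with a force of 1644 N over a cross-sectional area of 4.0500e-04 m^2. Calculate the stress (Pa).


stress = F / A
stress = 1644 / 4.0500e-04
stress = 4.0593e+06


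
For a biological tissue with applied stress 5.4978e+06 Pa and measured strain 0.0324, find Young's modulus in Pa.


E = stress / strain
E = 5.4978e+06 / 0.0324
E = 1.6969e+08


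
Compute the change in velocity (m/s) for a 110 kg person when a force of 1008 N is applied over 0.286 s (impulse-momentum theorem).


J = F * dt = 1008 * 0.286 = 288.2880 N*s
delta_v = J / m
delta_v = 288.2880 / 110
delta_v = 2.6208


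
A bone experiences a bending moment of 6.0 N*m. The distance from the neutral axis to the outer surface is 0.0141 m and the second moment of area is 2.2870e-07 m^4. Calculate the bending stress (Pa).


sigma = M * c / I
sigma = 6.0 * 0.0141 / 2.2870e-07
M * c = 0.0846
sigma = 369916.9217


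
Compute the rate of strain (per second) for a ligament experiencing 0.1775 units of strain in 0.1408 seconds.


strain_rate = delta_strain / delta_t
strain_rate = 0.1775 / 0.1408
strain_rate = 1.2607


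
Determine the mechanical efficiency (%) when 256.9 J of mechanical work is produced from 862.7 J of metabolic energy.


eta = (W_mech / E_meta) * 100
eta = (256.9 / 862.7) * 100
ratio = 0.2978
eta = 29.7786


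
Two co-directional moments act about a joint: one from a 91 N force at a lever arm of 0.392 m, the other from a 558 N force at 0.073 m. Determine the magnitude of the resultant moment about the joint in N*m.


M = F1 * d1 + F2 * d2
M = 91 * 0.392 + 558 * 0.073
M = 35.6720 + 40.7340
M = 76.4060


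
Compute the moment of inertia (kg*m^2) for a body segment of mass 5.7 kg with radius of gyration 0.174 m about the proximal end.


I = m * k^2
I = 5.7 * 0.174^2
k^2 = 0.0303
I = 0.1726


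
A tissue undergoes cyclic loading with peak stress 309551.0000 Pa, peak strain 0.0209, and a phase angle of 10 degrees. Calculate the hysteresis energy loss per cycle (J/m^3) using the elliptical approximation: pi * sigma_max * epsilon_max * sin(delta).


E_loss = pi * sigma_max * epsilon_max * sin(delta)
delta = 10 deg = 0.1745 rad
sin(delta) = 0.1736
E_loss = pi * 309551.0000 * 0.0209 * 0.1736
E_loss = 3529.3815


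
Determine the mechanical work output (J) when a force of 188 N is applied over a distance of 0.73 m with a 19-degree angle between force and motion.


W = F * d * cos(theta)
theta = 19 deg = 0.3316 rad
cos(theta) = 0.9455
W = 188 * 0.73 * 0.9455
W = 129.7630


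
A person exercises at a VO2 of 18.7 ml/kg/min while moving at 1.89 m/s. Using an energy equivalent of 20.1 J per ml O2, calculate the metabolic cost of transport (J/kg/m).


Power per kg = VO2 * 20.1 / 60
Power per kg = 18.7 * 20.1 / 60 = 6.2645 W/kg
Cost = power_per_kg / speed
Cost = 6.2645 / 1.89
Cost = 3.3146


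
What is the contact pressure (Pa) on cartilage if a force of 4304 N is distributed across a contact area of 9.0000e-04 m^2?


P = F / A
P = 4304 / 9.0000e-04
P = 4.7822e+06


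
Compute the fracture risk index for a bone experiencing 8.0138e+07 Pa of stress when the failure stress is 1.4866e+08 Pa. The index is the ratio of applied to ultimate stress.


FRI = applied / ultimate
FRI = 8.0138e+07 / 1.4866e+08
FRI = 0.5391


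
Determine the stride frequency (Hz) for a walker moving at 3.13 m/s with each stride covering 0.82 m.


f = v / stride_length
f = 3.13 / 0.82
f = 3.8171


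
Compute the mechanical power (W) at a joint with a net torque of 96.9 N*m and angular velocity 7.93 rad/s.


P = M * omega
P = 96.9 * 7.93
P = 768.4170


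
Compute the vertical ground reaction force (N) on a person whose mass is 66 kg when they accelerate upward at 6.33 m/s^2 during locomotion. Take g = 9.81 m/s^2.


GRF = m * (g + a)
GRF = 66 * (9.81 + 6.33)
GRF = 66 * 16.1400
GRF = 1065.2400


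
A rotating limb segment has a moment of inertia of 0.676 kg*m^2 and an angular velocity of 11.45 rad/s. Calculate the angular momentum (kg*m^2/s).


L = I * omega
L = 0.676 * 11.45
L = 7.7402


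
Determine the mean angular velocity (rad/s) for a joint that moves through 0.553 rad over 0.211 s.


omega = delta_theta / delta_t
omega = 0.553 / 0.211
omega = 2.6209


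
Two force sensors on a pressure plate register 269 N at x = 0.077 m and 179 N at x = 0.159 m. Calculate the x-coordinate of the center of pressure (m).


COP_x = (F1*x1 + F2*x2) / (F1 + F2)
COP_x = (269*0.077 + 179*0.159) / (269 + 179)
Numerator = 49.1740
Denominator = 448
COP_x = 0.1098


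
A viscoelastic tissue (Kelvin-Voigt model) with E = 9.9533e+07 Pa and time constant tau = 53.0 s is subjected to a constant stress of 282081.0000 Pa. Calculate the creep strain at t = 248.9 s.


epsilon(t) = (sigma/E) * (1 - exp(-t/tau))
sigma/E = 282081.0000 / 9.9533e+07 = 0.0028
exp(-t/tau) = exp(-248.9 / 53.0) = 0.0091
epsilon = 0.0028 * (1 - 0.0091)
epsilon = 0.0028


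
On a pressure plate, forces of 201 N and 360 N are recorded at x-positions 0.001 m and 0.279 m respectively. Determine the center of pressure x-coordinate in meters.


COP_x = (F1*x1 + F2*x2) / (F1 + F2)
COP_x = (201*0.001 + 360*0.279) / (201 + 360)
Numerator = 100.6410
Denominator = 561
COP_x = 0.1794


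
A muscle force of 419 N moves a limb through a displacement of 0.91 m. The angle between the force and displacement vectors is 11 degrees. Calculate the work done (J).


W = F * d * cos(theta)
theta = 11 deg = 0.1920 rad
cos(theta) = 0.9816
W = 419 * 0.91 * 0.9816
W = 374.2846


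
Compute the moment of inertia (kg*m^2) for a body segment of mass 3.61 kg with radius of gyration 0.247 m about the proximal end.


I = m * k^2
I = 3.61 * 0.247^2
k^2 = 0.0610
I = 0.2202


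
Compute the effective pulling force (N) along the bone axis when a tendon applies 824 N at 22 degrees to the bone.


F_eff = F_tendon * cos(theta)
theta = 22 deg = 0.3840 rad
cos(theta) = 0.9272
F_eff = 824 * 0.9272
F_eff = 763.9995


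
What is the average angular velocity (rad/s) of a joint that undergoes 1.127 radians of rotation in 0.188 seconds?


omega = delta_theta / delta_t
omega = 1.127 / 0.188
omega = 5.9947


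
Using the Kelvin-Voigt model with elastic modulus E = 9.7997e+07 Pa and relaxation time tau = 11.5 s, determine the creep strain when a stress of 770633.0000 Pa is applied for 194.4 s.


epsilon(t) = (sigma/E) * (1 - exp(-t/tau))
sigma/E = 770633.0000 / 9.7997e+07 = 0.0079
exp(-t/tau) = exp(-194.4 / 11.5) = 4.5555e-08
epsilon = 0.0079 * (1 - 4.5555e-08)
epsilon = 0.0079


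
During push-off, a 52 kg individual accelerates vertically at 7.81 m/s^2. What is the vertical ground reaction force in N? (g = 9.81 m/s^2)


GRF = m * (g + a)
GRF = 52 * (9.81 + 7.81)
GRF = 52 * 17.6200
GRF = 916.2400


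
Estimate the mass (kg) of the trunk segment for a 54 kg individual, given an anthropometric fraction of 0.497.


m_segment = body_mass * fraction
m_segment = 54 * 0.497
m_segment = 26.8380


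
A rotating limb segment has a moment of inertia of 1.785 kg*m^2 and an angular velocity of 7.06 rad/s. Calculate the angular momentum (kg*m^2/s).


L = I * omega
L = 1.785 * 7.06
L = 12.6021


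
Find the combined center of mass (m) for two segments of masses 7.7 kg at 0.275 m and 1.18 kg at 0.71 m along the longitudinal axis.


COM = (m1*x1 + m2*x2) / (m1 + m2)
COM = (7.7*0.275 + 1.18*0.71) / (7.7 + 1.18)
Numerator = 2.9553
Denominator = 8.8800
COM = 0.3328


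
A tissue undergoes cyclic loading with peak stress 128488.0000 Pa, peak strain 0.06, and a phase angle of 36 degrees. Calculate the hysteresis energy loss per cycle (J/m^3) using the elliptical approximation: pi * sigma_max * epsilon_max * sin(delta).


E_loss = pi * sigma_max * epsilon_max * sin(delta)
delta = 36 deg = 0.6283 rad
sin(delta) = 0.5878
E_loss = pi * 128488.0000 * 0.06 * 0.5878
E_loss = 14235.8164


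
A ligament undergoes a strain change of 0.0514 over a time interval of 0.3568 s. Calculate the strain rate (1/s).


strain_rate = delta_strain / delta_t
strain_rate = 0.0514 / 0.3568
strain_rate = 0.1441


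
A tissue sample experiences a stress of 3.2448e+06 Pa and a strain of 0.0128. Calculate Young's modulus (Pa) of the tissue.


E = stress / strain
E = 3.2448e+06 / 0.0128
E = 2.5350e+08


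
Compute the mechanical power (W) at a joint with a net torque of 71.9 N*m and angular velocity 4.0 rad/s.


P = M * omega
P = 71.9 * 4.0
P = 287.6000


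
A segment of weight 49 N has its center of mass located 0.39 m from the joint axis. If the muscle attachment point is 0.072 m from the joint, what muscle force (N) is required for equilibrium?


F_muscle = W * d_load / d_muscle
F_muscle = 49 * 0.39 / 0.072
Numerator = 19.1100
F_muscle = 265.4167


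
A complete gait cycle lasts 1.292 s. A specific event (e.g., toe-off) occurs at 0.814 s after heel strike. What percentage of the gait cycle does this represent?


pct = (event_time / cycle_time) * 100
pct = (0.814 / 1.292) * 100
ratio = 0.6300
pct = 63.0031


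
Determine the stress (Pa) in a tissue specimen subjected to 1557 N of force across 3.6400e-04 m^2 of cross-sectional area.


stress = F / A
stress = 1557 / 3.6400e-04
stress = 4.2775e+06


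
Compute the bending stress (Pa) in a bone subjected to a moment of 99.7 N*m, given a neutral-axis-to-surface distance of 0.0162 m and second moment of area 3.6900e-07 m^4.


sigma = M * c / I
sigma = 99.7 * 0.0162 / 3.6900e-07
M * c = 1.6151
sigma = 4.3771e+06


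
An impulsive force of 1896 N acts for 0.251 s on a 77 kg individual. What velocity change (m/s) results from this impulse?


J = F * dt = 1896 * 0.251 = 475.8960 N*s
delta_v = J / m
delta_v = 475.8960 / 77
delta_v = 6.1805


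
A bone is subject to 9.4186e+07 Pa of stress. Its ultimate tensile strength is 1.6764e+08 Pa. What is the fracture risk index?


FRI = applied / ultimate
FRI = 9.4186e+07 / 1.6764e+08
FRI = 0.5618


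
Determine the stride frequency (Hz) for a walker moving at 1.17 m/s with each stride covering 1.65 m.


f = v / stride_length
f = 1.17 / 1.65
f = 0.7091


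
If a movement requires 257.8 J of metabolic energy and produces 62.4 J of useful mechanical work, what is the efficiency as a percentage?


eta = (W_mech / E_meta) * 100
eta = (62.4 / 257.8) * 100
ratio = 0.2420
eta = 24.2048


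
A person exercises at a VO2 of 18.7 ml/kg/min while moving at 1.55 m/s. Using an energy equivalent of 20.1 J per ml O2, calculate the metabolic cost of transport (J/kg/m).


Power per kg = VO2 * 20.1 / 60
Power per kg = 18.7 * 20.1 / 60 = 6.2645 W/kg
Cost = power_per_kg / speed
Cost = 6.2645 / 1.55
Cost = 4.0416


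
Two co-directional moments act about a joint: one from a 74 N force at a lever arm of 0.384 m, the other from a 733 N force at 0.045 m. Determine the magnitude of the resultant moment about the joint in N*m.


M = F1 * d1 + F2 * d2
M = 74 * 0.384 + 733 * 0.045
M = 28.4160 + 32.9850
M = 61.4010


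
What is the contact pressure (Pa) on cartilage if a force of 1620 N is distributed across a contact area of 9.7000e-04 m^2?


P = F / A
P = 1620 / 9.7000e-04
P = 1.6701e+06


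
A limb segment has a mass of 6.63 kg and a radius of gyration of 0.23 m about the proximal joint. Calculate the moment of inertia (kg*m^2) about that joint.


I = m * k^2
I = 6.63 * 0.23^2
k^2 = 0.0529
I = 0.3507


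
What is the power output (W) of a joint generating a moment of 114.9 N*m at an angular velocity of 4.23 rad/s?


P = M * omega
P = 114.9 * 4.23
P = 486.0270


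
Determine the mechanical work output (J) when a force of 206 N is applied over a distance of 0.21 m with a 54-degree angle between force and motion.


W = F * d * cos(theta)
theta = 54 deg = 0.9425 rad
cos(theta) = 0.5878
W = 206 * 0.21 * 0.5878
W = 25.4276


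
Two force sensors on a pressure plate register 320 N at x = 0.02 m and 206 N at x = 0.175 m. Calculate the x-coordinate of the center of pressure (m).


COP_x = (F1*x1 + F2*x2) / (F1 + F2)
COP_x = (320*0.02 + 206*0.175) / (320 + 206)
Numerator = 42.4500
Denominator = 526
COP_x = 0.0807


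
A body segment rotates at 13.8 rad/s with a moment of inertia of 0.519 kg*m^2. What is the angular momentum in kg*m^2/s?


L = I * omega
L = 0.519 * 13.8
L = 7.1622


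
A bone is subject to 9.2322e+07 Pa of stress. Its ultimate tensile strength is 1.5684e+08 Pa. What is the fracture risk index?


FRI = applied / ultimate
FRI = 9.2322e+07 / 1.5684e+08
FRI = 0.5886


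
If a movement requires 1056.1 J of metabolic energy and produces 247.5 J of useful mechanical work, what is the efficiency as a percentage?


eta = (W_mech / E_meta) * 100
eta = (247.5 / 1056.1) * 100
ratio = 0.2344
eta = 23.4353


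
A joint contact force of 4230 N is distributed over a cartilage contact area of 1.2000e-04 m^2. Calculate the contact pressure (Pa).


P = F / A
P = 4230 / 1.2000e-04
P = 3.5250e+07


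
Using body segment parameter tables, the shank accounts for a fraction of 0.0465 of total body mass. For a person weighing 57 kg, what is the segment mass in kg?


m_segment = body_mass * fraction
m_segment = 57 * 0.0465
m_segment = 2.6505


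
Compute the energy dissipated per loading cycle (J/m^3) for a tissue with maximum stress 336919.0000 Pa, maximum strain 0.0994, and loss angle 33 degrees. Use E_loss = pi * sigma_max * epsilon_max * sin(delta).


E_loss = pi * sigma_max * epsilon_max * sin(delta)
delta = 33 deg = 0.5760 rad
sin(delta) = 0.5446
E_loss = pi * 336919.0000 * 0.0994 * 0.5446
E_loss = 57302.0982


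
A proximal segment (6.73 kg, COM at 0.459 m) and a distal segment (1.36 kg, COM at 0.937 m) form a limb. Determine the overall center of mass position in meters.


COM = (m1*x1 + m2*x2) / (m1 + m2)
COM = (6.73*0.459 + 1.36*0.937) / (6.73 + 1.36)
Numerator = 4.3634
Denominator = 8.0900
COM = 0.5394


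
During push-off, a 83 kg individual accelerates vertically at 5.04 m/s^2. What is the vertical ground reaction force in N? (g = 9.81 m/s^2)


GRF = m * (g + a)
GRF = 83 * (9.81 + 5.04)
GRF = 83 * 14.8500
GRF = 1232.5500


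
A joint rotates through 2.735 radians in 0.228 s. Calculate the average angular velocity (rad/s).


omega = delta_theta / delta_t
omega = 2.735 / 0.228
omega = 11.9956


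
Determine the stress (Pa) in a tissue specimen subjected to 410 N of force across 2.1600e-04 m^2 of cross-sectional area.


stress = F / A
stress = 410 / 2.1600e-04
stress = 1.8981e+06


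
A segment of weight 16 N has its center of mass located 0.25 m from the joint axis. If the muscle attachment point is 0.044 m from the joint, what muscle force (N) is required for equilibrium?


F_muscle = W * d_load / d_muscle
F_muscle = 16 * 0.25 / 0.044
Numerator = 4.0000
F_muscle = 90.9091


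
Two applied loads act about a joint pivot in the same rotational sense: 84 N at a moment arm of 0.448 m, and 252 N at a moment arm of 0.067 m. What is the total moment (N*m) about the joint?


M = F1 * d1 + F2 * d2
M = 84 * 0.448 + 252 * 0.067
M = 37.6320 + 16.8840
M = 54.5160


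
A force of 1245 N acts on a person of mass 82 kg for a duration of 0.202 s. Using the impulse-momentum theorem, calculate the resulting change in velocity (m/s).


J = F * dt = 1245 * 0.202 = 251.4900 N*s
delta_v = J / m
delta_v = 251.4900 / 82
delta_v = 3.0670


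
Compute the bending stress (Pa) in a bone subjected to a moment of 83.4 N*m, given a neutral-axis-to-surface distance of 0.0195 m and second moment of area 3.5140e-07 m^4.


sigma = M * c / I
sigma = 83.4 * 0.0195 / 3.5140e-07
M * c = 1.6263
sigma = 4.6281e+06


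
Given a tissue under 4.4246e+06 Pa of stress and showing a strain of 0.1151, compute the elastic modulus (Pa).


E = stress / strain
E = 4.4246e+06 / 0.1151
E = 3.8441e+07


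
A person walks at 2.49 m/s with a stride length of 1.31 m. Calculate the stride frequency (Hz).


f = v / stride_length
f = 2.49 / 1.31
f = 1.9008


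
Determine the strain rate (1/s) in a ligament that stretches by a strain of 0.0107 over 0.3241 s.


strain_rate = delta_strain / delta_t
strain_rate = 0.0107 / 0.3241
strain_rate = 0.0330


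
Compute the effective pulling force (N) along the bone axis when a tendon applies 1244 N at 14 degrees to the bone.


F_eff = F_tendon * cos(theta)
theta = 14 deg = 0.2443 rad
cos(theta) = 0.9703
F_eff = 1244 * 0.9703
F_eff = 1207.0479


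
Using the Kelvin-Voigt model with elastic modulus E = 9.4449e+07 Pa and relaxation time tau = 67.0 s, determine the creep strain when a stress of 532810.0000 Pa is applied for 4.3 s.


epsilon(t) = (sigma/E) * (1 - exp(-t/tau))
sigma/E = 532810.0000 / 9.4449e+07 = 0.0056
exp(-t/tau) = exp(-4.3 / 67.0) = 0.9378
epsilon = 0.0056 * (1 - 0.9378)
epsilon = 3.5068e-04


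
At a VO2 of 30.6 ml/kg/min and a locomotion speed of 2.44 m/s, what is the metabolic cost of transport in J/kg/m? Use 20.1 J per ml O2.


Power per kg = VO2 * 20.1 / 60
Power per kg = 30.6 * 20.1 / 60 = 10.2510 W/kg
Cost = power_per_kg / speed
Cost = 10.2510 / 2.44
Cost = 4.2012


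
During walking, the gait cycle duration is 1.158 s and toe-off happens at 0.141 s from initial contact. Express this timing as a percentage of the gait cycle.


pct = (event_time / cycle_time) * 100
pct = (0.141 / 1.158) * 100
ratio = 0.1218
pct = 12.1762


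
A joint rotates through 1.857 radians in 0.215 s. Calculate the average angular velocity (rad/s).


omega = delta_theta / delta_t
omega = 1.857 / 0.215
omega = 8.6372


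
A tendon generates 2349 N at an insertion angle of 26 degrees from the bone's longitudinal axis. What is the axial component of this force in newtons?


F_eff = F_tendon * cos(theta)
theta = 26 deg = 0.4538 rad
cos(theta) = 0.8988
F_eff = 2349 * 0.8988
F_eff = 2111.2672


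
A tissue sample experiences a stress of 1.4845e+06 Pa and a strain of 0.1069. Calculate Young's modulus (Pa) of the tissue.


E = stress / strain
E = 1.4845e+06 / 0.1069
E = 1.3887e+07


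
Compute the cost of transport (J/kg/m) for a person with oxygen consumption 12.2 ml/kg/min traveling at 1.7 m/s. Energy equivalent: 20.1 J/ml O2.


Power per kg = VO2 * 20.1 / 60
Power per kg = 12.2 * 20.1 / 60 = 4.0870 W/kg
Cost = power_per_kg / speed
Cost = 4.0870 / 1.7
Cost = 2.4041


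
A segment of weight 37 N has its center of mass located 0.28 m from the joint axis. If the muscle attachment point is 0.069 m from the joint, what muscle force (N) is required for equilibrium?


F_muscle = W * d_load / d_muscle
F_muscle = 37 * 0.28 / 0.069
Numerator = 10.3600
F_muscle = 150.1449


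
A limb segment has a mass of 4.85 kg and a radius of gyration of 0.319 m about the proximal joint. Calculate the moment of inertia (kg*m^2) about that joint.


I = m * k^2
I = 4.85 * 0.319^2
k^2 = 0.1018
I = 0.4935


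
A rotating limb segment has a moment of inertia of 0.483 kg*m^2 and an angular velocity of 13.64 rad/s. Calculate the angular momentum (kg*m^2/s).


L = I * omega
L = 0.483 * 13.64
L = 6.5881


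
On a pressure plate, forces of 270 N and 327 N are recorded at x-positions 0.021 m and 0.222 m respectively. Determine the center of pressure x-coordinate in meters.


COP_x = (F1*x1 + F2*x2) / (F1 + F2)
COP_x = (270*0.021 + 327*0.222) / (270 + 327)
Numerator = 78.2640
Denominator = 597
COP_x = 0.1311


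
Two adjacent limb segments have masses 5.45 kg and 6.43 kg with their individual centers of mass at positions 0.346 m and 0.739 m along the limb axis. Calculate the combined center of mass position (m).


COM = (m1*x1 + m2*x2) / (m1 + m2)
COM = (5.45*0.346 + 6.43*0.739) / (5.45 + 6.43)
Numerator = 6.6375
Denominator = 11.8800
COM = 0.5587


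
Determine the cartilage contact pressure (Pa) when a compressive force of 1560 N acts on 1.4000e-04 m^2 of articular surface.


P = F / A
P = 1560 / 1.4000e-04
P = 1.1143e+07


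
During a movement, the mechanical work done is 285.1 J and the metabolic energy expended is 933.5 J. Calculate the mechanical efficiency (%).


eta = (W_mech / E_meta) * 100
eta = (285.1 / 933.5) * 100
ratio = 0.3054
eta = 30.5410


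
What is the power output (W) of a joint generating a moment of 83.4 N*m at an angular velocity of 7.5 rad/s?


P = M * omega
P = 83.4 * 7.5
P = 625.5000


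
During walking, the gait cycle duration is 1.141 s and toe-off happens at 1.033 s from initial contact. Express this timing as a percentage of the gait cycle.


pct = (event_time / cycle_time) * 100
pct = (1.033 / 1.141) * 100
ratio = 0.9053
pct = 90.5346


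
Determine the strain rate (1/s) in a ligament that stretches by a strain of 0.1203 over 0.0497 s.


strain_rate = delta_strain / delta_t
strain_rate = 0.1203 / 0.0497
strain_rate = 2.4205


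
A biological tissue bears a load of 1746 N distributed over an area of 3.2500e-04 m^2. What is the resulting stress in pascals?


stress = F / A
stress = 1746 / 3.2500e-04
stress = 5.3723e+06


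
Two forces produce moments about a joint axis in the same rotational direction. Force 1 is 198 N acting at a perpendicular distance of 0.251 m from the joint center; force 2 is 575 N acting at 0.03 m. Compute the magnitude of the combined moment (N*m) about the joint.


M = F1 * d1 + F2 * d2
M = 198 * 0.251 + 575 * 0.03
M = 49.6980 + 17.2500
M = 66.9480


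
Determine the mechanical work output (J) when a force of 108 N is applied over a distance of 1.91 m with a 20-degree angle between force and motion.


W = F * d * cos(theta)
theta = 20 deg = 0.3491 rad
cos(theta) = 0.9397
W = 108 * 1.91 * 0.9397
W = 193.8398


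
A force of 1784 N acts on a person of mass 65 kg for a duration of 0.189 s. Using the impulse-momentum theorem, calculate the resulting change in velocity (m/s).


J = F * dt = 1784 * 0.189 = 337.1760 N*s
delta_v = J / m
delta_v = 337.1760 / 65
delta_v = 5.1873


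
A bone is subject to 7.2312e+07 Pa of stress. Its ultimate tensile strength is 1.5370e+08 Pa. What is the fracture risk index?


FRI = applied / ultimate
FRI = 7.2312e+07 / 1.5370e+08
FRI = 0.4705


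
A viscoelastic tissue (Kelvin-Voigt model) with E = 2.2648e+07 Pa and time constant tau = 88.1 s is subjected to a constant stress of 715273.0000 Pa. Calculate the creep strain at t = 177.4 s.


epsilon(t) = (sigma/E) * (1 - exp(-t/tau))
sigma/E = 715273.0000 / 2.2648e+07 = 0.0316
exp(-t/tau) = exp(-177.4 / 88.1) = 0.1335
epsilon = 0.0316 * (1 - 0.1335)
epsilon = 0.0274


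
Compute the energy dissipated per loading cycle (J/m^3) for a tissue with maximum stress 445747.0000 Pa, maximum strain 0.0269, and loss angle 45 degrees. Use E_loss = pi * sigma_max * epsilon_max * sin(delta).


E_loss = pi * sigma_max * epsilon_max * sin(delta)
delta = 45 deg = 0.7854 rad
sin(delta) = 0.7071
E_loss = pi * 445747.0000 * 0.0269 * 0.7071
E_loss = 26636.4034


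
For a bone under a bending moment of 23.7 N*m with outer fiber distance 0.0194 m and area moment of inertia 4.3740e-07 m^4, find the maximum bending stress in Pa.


sigma = M * c / I
sigma = 23.7 * 0.0194 / 4.3740e-07
M * c = 0.4598
sigma = 1.0512e+06


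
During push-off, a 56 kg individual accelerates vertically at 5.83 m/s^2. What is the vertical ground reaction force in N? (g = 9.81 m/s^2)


GRF = m * (g + a)
GRF = 56 * (9.81 + 5.83)
GRF = 56 * 15.6400
GRF = 875.8400


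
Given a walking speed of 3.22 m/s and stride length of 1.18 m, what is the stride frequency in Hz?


f = v / stride_length
f = 3.22 / 1.18
f = 2.7288


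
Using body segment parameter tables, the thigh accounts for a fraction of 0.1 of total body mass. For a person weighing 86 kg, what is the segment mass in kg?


m_segment = body_mass * fraction
m_segment = 86 * 0.1
m_segment = 8.6000
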